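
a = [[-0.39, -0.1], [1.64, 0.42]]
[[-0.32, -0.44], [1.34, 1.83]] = a @ [[0.6, 0.82], [0.85, 1.16]]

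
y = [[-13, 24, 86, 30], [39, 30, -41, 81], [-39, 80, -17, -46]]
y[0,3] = 30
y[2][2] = -17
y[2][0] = -39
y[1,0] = 39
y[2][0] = -39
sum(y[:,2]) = 28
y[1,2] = -41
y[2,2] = -17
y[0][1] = 24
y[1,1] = 30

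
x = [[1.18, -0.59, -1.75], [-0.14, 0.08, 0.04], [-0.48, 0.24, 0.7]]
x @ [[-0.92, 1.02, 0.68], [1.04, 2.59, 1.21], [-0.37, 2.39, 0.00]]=[[-1.05,-4.51,0.09], [0.20,0.16,0.0], [0.43,1.8,-0.04]]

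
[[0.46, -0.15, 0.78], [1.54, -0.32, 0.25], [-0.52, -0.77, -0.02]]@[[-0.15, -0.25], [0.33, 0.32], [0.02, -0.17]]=[[-0.10, -0.3],[-0.33, -0.53],[-0.18, -0.11]]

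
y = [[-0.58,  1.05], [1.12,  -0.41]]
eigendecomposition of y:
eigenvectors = [[-0.72, -0.67], [0.69, -0.75]]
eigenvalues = [-1.58, 0.59]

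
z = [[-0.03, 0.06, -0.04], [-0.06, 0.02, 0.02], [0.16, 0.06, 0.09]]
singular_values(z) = [0.2, 0.08, 0.05]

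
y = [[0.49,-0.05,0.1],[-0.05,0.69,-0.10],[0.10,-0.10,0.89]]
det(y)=0.288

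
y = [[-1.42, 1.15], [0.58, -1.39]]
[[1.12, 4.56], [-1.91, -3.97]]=y@[[0.49, -1.36], [1.58, 2.29]]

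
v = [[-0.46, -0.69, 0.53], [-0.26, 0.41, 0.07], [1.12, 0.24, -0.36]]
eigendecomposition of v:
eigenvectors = [[0.61, 0.62, 0.41],  [0.13, -0.54, 0.26],  [-0.78, 0.57, 0.87]]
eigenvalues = [-1.28, 0.63, 0.24]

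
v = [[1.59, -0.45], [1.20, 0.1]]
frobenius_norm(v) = 2.04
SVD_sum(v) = [[1.62, -0.25], [1.16, -0.18]] + [[-0.03, -0.2], [0.04, 0.28]]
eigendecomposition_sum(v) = [[3.42, -1.78], [4.74, -2.46]] + [[-1.83, 1.33], [-3.54, 2.56]]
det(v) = 0.70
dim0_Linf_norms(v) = [1.59, 0.45]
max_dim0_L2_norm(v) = 1.99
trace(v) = 1.69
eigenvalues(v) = [0.97, 0.72]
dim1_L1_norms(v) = [2.04, 1.3]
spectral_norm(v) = 2.02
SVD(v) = [[-0.81, -0.58], [-0.58, 0.81]] @ diag([2.0150093580043476, 0.34689665197996167]) @ [[-0.99, 0.15], [0.15, 0.99]]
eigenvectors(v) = [[0.59, 0.46], [0.81, 0.89]]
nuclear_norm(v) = 2.36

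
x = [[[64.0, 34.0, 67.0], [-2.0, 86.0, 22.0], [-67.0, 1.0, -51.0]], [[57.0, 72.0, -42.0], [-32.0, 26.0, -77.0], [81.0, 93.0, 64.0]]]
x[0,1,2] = 22.0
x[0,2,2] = -51.0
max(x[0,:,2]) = 67.0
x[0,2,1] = 1.0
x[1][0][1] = 72.0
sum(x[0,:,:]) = 154.0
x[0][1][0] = -2.0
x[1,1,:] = [-32.0, 26.0, -77.0]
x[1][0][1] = 72.0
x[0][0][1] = 34.0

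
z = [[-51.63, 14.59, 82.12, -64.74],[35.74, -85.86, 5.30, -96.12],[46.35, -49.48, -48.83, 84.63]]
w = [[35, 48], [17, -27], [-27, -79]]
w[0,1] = 48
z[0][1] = 14.59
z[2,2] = -48.83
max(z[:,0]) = 46.35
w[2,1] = -79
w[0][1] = 48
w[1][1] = -27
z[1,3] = -96.12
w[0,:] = [35, 48]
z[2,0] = 46.35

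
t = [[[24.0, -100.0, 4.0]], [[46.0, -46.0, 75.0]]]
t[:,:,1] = [[-100.0], [-46.0]]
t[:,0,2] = [4.0, 75.0]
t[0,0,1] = -100.0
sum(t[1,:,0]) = 46.0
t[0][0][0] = 24.0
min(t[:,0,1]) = -100.0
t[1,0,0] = 46.0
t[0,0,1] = -100.0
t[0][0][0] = 24.0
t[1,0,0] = 46.0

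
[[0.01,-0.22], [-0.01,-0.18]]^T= [[0.01, -0.01], [-0.22, -0.18]]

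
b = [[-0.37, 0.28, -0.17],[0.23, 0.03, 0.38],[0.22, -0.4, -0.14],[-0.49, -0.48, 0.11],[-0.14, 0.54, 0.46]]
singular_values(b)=[0.93, 0.71, 0.56]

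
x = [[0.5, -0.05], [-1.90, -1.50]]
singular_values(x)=[2.45, 0.35]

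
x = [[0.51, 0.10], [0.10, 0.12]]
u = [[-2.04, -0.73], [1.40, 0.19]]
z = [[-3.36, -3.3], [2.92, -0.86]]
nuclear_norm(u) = 2.82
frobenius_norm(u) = 2.59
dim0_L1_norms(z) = [6.28, 4.16]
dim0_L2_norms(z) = [4.45, 3.41]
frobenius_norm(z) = 5.61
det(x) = 0.05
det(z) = 12.53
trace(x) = 0.63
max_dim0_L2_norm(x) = 0.52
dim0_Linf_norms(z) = [3.36, 3.3]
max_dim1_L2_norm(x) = 0.52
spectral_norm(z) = 5.02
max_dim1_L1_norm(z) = 6.66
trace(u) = -1.85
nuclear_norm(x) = 0.63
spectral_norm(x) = 0.53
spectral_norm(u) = 2.57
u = z @ x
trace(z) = -4.22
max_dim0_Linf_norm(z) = 3.36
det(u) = 0.63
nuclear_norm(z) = 7.52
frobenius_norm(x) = 0.54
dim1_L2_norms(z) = [4.71, 3.04]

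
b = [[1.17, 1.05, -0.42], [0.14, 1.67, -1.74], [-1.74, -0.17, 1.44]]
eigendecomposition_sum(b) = [[(0.92+0j), (0.76-0j), -0.99-0.00j], [1.32+0.00j, 1.09-0.00j, (-1.43-0j)], [-1.06-0.00j, (-0.88+0j), (1.15+0j)]] + [[(0.12+0.4j), (0.14-0.24j), 0.29+0.05j], [-0.59+0.05j, (0.29+0.27j), (-0.16+0.38j)], [-0.34+0.41j, 0.35-0.01j, (0.15+0.34j)]] + [[0.12-0.40j,(0.14+0.24j),0.29-0.05j],[-0.59-0.05j,0.29-0.27j,-0.16-0.38j],[-0.34-0.41j,0.35+0.01j,0.15-0.34j]]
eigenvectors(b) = [[(-0.48+0j), -0.10-0.45j, (-0.1+0.45j)], [-0.69+0.00j, 0.66+0.00j, (0.66-0j)], [0.55+0.00j, 0.41-0.42j, (0.41+0.42j)]]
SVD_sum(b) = [[0.74, 0.74, -0.98],[1.1, 1.09, -1.45],[-1.02, -1.02, 1.35]] + [[0.18,-0.14,0.03], [-0.9,0.68,-0.17], [-0.84,0.63,-0.16]] + [[0.24, 0.45, 0.52], [-0.06, -0.11, -0.12], [0.12, 0.21, 0.25]]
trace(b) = 4.28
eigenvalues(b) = [(3.16+0j), (0.56+1.01j), (0.56-1.01j)]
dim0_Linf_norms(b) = [1.74, 1.67, 1.74]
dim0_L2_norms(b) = [2.1, 1.98, 2.3]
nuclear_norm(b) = 5.64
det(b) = 4.22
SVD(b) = [[-0.44, 0.15, 0.88], [-0.66, -0.73, -0.21], [0.61, -0.67, 0.42]] @ diag([3.2317081298822252, 1.5752735296421911, 0.8298047180281385]) @ [[-0.52, -0.52, 0.68], [0.79, -0.60, 0.15], [0.33, 0.61, 0.72]]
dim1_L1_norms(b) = [2.64, 3.55, 3.35]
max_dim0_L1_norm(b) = 3.6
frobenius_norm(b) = 3.69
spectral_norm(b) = 3.23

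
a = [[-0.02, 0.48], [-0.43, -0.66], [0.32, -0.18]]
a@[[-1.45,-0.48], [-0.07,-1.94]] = [[-0.00, -0.92], [0.67, 1.49], [-0.45, 0.20]]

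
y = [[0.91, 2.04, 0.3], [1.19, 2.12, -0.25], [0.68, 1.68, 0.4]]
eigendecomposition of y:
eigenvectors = [[0.62, 0.83, 0.60], [0.59, -0.42, -0.29], [0.52, 0.37, 0.74]]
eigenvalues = [3.13, 0.0, 0.29]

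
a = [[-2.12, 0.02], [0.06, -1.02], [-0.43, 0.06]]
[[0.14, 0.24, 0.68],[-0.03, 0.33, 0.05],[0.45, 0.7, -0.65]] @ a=[[-0.57, -0.2], [0.06, -0.33], [-0.63, -0.74]]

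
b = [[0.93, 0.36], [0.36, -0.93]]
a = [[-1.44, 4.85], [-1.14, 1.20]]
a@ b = [[0.41, -5.03], [-0.63, -1.53]]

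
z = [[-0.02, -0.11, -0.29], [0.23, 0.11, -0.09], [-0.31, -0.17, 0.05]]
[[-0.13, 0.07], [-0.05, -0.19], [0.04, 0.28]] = z @ [[-0.14, -0.77], [0.14, -0.25], [0.41, -0.11]]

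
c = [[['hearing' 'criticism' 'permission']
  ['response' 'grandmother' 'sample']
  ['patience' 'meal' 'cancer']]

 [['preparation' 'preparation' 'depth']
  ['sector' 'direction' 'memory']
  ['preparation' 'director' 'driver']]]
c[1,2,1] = 'director'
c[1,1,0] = 'sector'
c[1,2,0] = 'preparation'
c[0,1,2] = 'sample'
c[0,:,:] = [['hearing', 'criticism', 'permission'], ['response', 'grandmother', 'sample'], ['patience', 'meal', 'cancer']]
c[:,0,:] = [['hearing', 'criticism', 'permission'], ['preparation', 'preparation', 'depth']]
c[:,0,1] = ['criticism', 'preparation']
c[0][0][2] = 'permission'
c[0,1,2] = 'sample'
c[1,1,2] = 'memory'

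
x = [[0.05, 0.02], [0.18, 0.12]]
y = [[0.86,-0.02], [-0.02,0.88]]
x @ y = [[0.04, 0.02], [0.15, 0.10]]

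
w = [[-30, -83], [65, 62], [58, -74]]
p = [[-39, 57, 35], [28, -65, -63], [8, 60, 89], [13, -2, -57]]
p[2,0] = 8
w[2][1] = -74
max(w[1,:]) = 65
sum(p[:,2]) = 4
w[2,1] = -74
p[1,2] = -63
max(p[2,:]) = 89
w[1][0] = 65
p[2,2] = 89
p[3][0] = 13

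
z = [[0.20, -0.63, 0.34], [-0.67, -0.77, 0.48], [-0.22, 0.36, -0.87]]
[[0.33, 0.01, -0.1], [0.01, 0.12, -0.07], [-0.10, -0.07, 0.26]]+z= [[0.53, -0.62, 0.24],[-0.66, -0.65, 0.41],[-0.32, 0.29, -0.61]]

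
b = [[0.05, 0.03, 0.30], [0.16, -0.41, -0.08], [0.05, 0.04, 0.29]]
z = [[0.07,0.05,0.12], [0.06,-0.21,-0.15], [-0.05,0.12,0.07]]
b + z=[[0.12, 0.08, 0.42], [0.22, -0.62, -0.23], [0.0, 0.16, 0.36]]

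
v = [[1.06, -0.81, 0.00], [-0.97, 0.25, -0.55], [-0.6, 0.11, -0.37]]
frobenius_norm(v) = 1.90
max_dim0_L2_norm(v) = 1.56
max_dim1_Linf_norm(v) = 1.06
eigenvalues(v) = [1.55, -0.62, 0.01]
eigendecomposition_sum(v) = [[1.18, -0.72, 0.21], [-0.71, 0.43, -0.12], [-0.41, 0.25, -0.07]] + [[-0.12, -0.09, -0.20],[-0.26, -0.19, -0.42],[-0.19, -0.14, -0.3]] + [[0.0, 0.00, -0.01], [0.00, 0.00, -0.01], [-0.00, -0.0, 0.01]]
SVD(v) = [[-0.70, -0.71, -0.05], [0.61, -0.56, -0.56], [0.37, -0.43, 0.82]] @ diag([1.7956992894059893, 0.6082527872078538, 0.009623350804302709]) @ [[-0.87, 0.42, -0.26], [0.08, 0.64, 0.77], [-0.49, -0.64, 0.59]]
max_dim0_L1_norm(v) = 2.63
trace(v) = 0.94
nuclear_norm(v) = 2.41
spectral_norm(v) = 1.80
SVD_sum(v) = [[1.09, -0.54, 0.33], [-0.95, 0.46, -0.29], [-0.58, 0.28, -0.17]] + [[-0.03, -0.27, -0.33], [-0.03, -0.22, -0.26], [-0.02, -0.17, -0.2]] + [[0.0, 0.00, -0.00], [0.0, 0.00, -0.0], [-0.00, -0.01, 0.00]]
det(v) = -0.01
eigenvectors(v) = [[-0.82, 0.36, -0.49],[0.49, 0.75, -0.64],[0.29, 0.55, 0.59]]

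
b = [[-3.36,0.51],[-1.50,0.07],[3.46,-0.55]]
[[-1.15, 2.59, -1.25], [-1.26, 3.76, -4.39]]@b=[[-4.35,0.28], [-16.6,2.04]]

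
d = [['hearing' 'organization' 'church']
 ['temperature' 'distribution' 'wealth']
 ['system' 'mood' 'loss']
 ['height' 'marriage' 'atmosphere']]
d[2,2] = 'loss'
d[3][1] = 'marriage'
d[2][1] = 'mood'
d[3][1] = 'marriage'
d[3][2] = 'atmosphere'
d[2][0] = 'system'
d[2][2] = 'loss'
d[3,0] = 'height'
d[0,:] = ['hearing', 'organization', 'church']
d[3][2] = 'atmosphere'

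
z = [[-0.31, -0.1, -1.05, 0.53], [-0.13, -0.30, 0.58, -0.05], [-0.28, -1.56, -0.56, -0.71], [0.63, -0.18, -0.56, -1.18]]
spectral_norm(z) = 2.04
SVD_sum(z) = [[0.01,-0.15,-0.09,-0.12], [-0.0,0.01,0.01,0.01], [0.05,-1.21,-0.75,-0.98], [0.03,-0.74,-0.46,-0.60]] + [[-0.49, -0.21, -0.66, 0.73], [0.12, 0.05, 0.15, -0.17], [-0.12, -0.05, -0.16, 0.18], [0.30, 0.13, 0.40, -0.45]] + [[0.18, 0.25, -0.30, -0.08], [-0.25, -0.36, 0.42, 0.11], [-0.21, -0.3, 0.35, 0.09], [0.3, 0.43, -0.51, -0.13]] + [[0.0,-0.0,0.00,0.0], [0.00,-0.00,0.00,0.0], [-0.0,0.00,-0.0,-0.00], [0.00,-0.00,0.00,0.0]]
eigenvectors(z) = [[0.06+0.00j,0.80+0.00j,(-0.68+0j),-0.68-0.00j], [(0.17+0j),-0.37+0.00j,0.40+0.07j,(0.4-0.07j)], [-0.40+0.00j,0.02+0.00j,-0.35+0.26j,-0.35-0.26j], [-0.90+0.00j,(0.47+0j),(-0.42+0.01j),-0.42-0.01j]]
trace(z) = -2.35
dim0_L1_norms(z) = [1.35, 2.14, 2.75, 2.47]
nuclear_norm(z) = 4.58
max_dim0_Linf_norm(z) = 1.56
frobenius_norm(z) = 2.72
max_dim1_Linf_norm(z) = 1.56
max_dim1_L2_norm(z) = 1.82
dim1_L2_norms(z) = [1.22, 0.67, 1.82, 1.46]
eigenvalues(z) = [(-1.44+0j), (0.02+0j), (-0.46+0.4j), (-0.46-0.4j)]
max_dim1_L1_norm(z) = 3.11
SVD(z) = [[0.1, -0.82, -0.37, 0.42], [-0.01, 0.19, 0.52, 0.83], [0.85, -0.20, 0.44, -0.22], [0.52, 0.50, -0.63, 0.29]] @ diag([2.037464820473186, 1.365789489568655, 1.1762860003244677, 0.00272414364996189]) @ [[0.03, -0.7, -0.43, -0.57], [0.44, 0.18, 0.59, -0.65], [-0.4, -0.58, 0.68, 0.18], [0.80, -0.37, 0.03, 0.47]]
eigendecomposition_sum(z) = [[-0.06+0.00j, 0j, (-0.01-0j), (0.1-0j)], [-0.16+0.00j, 0.01+0.00j, -0.02-0.00j, 0.27-0.00j], [0.36-0.00j, -0.02-0.00j, 0.04+0.00j, (-0.64+0j)], [0.81-0.00j, -0.04-0.00j, (0.09+0j), -1.43+0.00j]] + [[(0.03+0j), (0.06+0j), (-0.02+0j), (0.02-0j)],  [-0.01-0.00j, -0.03+0.00j, (0.01-0j), (-0.01+0j)],  [0.00+0.00j, 0.00+0.00j, (-0+0j), 0.00-0.00j],  [0.02+0.00j, (0.04+0j), (-0.01+0j), (0.01-0j)]] + [[(-0.14-0.64j), (-0.08-1.89j), -0.51-0.09j, (0.2-0.37j)], [(0.02+0.4j), (-0.14+1.13j), 0.29+0.11j, (-0.16+0.2j)], [-0.32-0.28j, (-0.77-0.94j), (-0.3+0.15j), (-0.04-0.27j)], [-0.10-0.39j, (-0.09-1.16j), -0.32-0.05j, 0.12-0.23j]] + [[-0.14+0.64j, (-0.08+1.89j), (-0.51+0.09j), 0.20+0.37j], [0.02-0.40j, (-0.14-1.13j), 0.29-0.11j, -0.16-0.20j], [(-0.32+0.28j), -0.77+0.94j, (-0.3-0.15j), -0.04+0.27j], [(-0.1+0.39j), (-0.09+1.16j), -0.32+0.05j, (0.12+0.23j)]]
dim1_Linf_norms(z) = [1.05, 0.58, 1.56, 1.18]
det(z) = -0.01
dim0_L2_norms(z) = [0.77, 1.6, 1.44, 1.48]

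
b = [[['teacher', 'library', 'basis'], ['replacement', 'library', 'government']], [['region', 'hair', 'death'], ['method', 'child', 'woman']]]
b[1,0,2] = 'death'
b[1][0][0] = 'region'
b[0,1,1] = 'library'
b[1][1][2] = 'woman'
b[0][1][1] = 'library'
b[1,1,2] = 'woman'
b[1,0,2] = 'death'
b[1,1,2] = 'woman'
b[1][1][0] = 'method'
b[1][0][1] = 'hair'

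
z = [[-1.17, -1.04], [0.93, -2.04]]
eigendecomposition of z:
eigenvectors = [[(0.73+0j), 0.73-0.00j], [(0.3-0.62j), 0.30+0.62j]]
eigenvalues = [(-1.6+0.88j), (-1.6-0.88j)]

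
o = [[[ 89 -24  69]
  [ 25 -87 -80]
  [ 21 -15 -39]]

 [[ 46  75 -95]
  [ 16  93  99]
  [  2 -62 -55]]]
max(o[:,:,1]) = 93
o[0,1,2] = -80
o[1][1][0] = 16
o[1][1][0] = 16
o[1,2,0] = 2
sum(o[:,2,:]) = -148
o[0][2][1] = -15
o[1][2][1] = -62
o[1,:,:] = [[46, 75, -95], [16, 93, 99], [2, -62, -55]]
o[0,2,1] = -15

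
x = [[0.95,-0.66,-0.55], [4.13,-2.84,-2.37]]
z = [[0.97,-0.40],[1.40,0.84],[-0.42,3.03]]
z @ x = [[-0.73,0.5,0.41], [4.80,-3.31,-2.76], [12.11,-8.33,-6.95]]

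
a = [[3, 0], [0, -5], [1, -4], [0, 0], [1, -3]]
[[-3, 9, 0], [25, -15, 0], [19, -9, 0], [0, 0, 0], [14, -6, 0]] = a @ [[-1, 3, 0], [-5, 3, 0]]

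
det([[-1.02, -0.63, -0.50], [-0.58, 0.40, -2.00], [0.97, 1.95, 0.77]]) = -2.592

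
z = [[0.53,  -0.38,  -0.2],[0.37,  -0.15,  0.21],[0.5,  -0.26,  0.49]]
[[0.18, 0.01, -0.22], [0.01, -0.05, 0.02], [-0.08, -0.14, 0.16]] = z @ [[0.29, 0.13, -0.39], [0.13, 0.29, -0.27], [-0.39, -0.27, 0.58]]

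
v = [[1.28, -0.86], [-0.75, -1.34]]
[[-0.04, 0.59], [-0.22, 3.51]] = v @[[0.06,-0.94],[0.13,-2.09]]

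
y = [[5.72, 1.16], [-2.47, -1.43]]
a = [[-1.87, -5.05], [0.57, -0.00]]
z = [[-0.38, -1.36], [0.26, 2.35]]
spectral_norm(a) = 5.39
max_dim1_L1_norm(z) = 2.61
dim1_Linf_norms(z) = [1.36, 2.35]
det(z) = -0.54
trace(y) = 4.29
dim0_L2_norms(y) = [6.23, 1.84]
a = y @ z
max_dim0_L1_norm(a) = 5.05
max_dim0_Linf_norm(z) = 2.35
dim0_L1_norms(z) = [0.64, 3.71]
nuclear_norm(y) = 7.27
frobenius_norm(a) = 5.42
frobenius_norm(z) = 2.75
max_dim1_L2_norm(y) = 5.84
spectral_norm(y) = 6.44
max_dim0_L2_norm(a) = 5.05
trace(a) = -1.87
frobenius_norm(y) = 6.50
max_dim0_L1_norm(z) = 3.71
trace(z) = 1.97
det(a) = 2.88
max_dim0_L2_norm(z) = 2.72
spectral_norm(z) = 2.75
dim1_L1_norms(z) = [1.74, 2.61]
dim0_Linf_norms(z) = [0.38, 2.35]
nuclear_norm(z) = 2.94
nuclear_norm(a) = 5.92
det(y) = -5.31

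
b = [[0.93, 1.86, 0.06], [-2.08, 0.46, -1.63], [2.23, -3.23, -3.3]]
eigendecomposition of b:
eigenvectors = [[0.10-0.58j,  0.10+0.58j,  -0.10+0.00j], [0.66+0.00j,  (0.66-0j),  (0.27+0j)], [-0.46-0.08j,  -0.46+0.08j,  (0.96+0j)]]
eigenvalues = [(1.28+2.02j), (1.28-2.02j), (-4.46+0j)]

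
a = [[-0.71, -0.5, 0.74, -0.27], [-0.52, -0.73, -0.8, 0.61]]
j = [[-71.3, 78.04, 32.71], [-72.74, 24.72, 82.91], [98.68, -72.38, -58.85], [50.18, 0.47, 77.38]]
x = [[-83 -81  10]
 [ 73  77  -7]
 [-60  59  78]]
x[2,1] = 59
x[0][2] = 10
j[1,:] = [-72.74, 24.72, 82.91]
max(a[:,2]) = 0.742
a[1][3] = 0.606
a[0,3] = -0.272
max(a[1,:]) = 0.606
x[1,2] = -7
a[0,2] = 0.742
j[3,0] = 50.18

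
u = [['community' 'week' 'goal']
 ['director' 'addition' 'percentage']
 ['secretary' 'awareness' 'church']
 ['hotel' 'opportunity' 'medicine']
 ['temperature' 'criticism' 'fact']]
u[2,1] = 'awareness'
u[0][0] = 'community'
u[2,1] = 'awareness'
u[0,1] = 'week'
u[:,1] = ['week', 'addition', 'awareness', 'opportunity', 'criticism']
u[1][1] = 'addition'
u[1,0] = 'director'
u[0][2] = 'goal'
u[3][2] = 'medicine'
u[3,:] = ['hotel', 'opportunity', 'medicine']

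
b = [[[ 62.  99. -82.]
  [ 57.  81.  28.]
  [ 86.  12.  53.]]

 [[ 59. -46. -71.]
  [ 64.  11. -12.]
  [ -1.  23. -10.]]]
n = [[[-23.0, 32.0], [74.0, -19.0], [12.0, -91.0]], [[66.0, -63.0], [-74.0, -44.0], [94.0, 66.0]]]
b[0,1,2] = 28.0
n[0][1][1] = -19.0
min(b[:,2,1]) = 12.0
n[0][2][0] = 12.0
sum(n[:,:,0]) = 149.0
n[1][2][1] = 66.0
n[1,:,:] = [[66.0, -63.0], [-74.0, -44.0], [94.0, 66.0]]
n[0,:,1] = [32.0, -19.0, -91.0]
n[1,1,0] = -74.0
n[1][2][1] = 66.0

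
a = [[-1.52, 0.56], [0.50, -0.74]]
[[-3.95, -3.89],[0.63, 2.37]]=a@ [[3.04, 1.84], [1.2, -1.96]]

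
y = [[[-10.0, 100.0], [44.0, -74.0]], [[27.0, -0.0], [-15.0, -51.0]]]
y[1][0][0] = 27.0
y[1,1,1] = -51.0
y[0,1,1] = -74.0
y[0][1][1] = -74.0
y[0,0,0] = -10.0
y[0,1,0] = 44.0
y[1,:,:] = [[27.0, -0.0], [-15.0, -51.0]]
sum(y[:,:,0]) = 46.0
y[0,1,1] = -74.0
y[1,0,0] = 27.0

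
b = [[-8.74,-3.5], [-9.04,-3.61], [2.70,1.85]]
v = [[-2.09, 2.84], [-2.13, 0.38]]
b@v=[[25.72,  -26.15], [26.58,  -27.05], [-9.58,  8.37]]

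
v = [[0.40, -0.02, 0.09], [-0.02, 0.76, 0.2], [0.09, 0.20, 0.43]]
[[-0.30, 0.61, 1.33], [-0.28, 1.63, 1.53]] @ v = [[-0.01, 0.74, 0.67],[-0.01, 1.55, 0.96]]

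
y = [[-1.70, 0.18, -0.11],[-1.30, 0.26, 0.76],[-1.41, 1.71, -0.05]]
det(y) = 2.231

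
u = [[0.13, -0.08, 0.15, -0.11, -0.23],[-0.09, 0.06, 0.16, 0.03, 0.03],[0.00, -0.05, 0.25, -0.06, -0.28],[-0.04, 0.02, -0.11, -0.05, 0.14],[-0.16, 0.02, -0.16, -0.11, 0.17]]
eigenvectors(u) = [[0.60+0.00j, -0.22+0.00j, (0.02-0.31j), (0.02+0.31j), 0.08+0.00j],[0.04+0.00j, 0.89+0.00j, -0.59+0.00j, (-0.59-0j), 0.90+0.00j],[0.58+0.00j, (0.39+0j), (0.33-0.33j), 0.33+0.33j, (-0.23+0j)],[(-0.28+0j), -0.08+0.00j, (-0.11-0.1j), -0.11+0.10j, (-0.16+0j)],[(-0.47+0j), (-0+0j), 0.40-0.40j, (0.4+0.4j), (-0.33+0j)]]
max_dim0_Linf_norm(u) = 0.28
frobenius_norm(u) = 0.65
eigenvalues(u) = [(0.5+0j), (0.15+0j), (-0.04+0.07j), (-0.04-0.07j), (-0.01+0j)]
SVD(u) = [[-0.54, 0.39, -0.37, -0.58, 0.29], [-0.08, -0.85, 0.1, -0.48, 0.17], [-0.64, -0.31, -0.39, 0.43, -0.41], [0.31, 0.06, -0.26, -0.47, -0.78], [0.45, -0.15, -0.80, 0.16, 0.34]] @ diag([0.5784437301557341, 0.22205622232615083, 0.19177632888536023, 0.07080292404677865, 0.001634256846326125]) @ [[-0.25, 0.15, -0.62, 0.05, 0.73],[0.68, -0.31, -0.61, -0.16, -0.21],[0.42, 0.18, 0.1, 0.87, 0.13],[-0.54, -0.14, -0.44, 0.42, -0.56],[-0.10, -0.91, 0.20, 0.17, 0.31]]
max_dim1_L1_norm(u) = 0.7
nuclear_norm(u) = 1.06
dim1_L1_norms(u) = [0.7, 0.37, 0.64, 0.36, 0.62]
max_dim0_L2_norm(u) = 0.43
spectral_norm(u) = 0.58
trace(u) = 0.56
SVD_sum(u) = [[0.08, -0.05, 0.19, -0.02, -0.23], [0.01, -0.01, 0.03, -0.00, -0.03], [0.09, -0.05, 0.23, -0.02, -0.27], [-0.05, 0.03, -0.11, 0.01, 0.13], [-0.07, 0.04, -0.16, 0.01, 0.19]] + [[0.06, -0.03, -0.05, -0.01, -0.02], [-0.13, 0.06, 0.12, 0.03, 0.04], [-0.05, 0.02, 0.04, 0.01, 0.01], [0.01, -0.0, -0.01, -0.00, -0.0], [-0.02, 0.01, 0.02, 0.01, 0.01]] + [[-0.03, -0.01, -0.01, -0.06, -0.01], [0.01, 0.0, 0.0, 0.02, 0.0], [-0.03, -0.01, -0.01, -0.06, -0.01], [-0.02, -0.01, -0.0, -0.04, -0.01], [-0.06, -0.03, -0.01, -0.13, -0.02]] + [[0.02,0.01,0.02,-0.02,0.02], [0.02,0.00,0.01,-0.01,0.02], [-0.02,-0.0,-0.01,0.01,-0.02], [0.02,0.0,0.01,-0.01,0.02], [-0.01,-0.00,-0.00,0.0,-0.01]] + [[-0.00, -0.0, 0.00, 0.00, 0.0], [-0.00, -0.00, 0.0, 0.00, 0.00], [0.0, 0.0, -0.00, -0.00, -0.00], [0.0, 0.00, -0.00, -0.00, -0.0], [-0.0, -0.00, 0.0, 0.00, 0.0]]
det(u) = -0.00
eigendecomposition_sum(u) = [[(0.12-0j), -0.05+0.00j, 0.19+0.00j, -0j, (-0.25+0j)],[0.01-0.00j, (-0+0j), (0.01+0j), -0j, (-0.02+0j)],[(0.12-0j), -0.05+0.00j, 0.19+0.00j, -0j, -0.24+0.00j],[(-0.06+0j), 0.03-0.00j, -0.09-0.00j, -0.00+0.00j, 0.12-0.00j],[(-0.1+0j), 0.04-0.00j, (-0.15-0j), -0.00+0.00j, 0.20-0.00j]] + [[(0.04+0j), -0.01-0.00j, -0.04-0.00j, -0.01-0.00j, 0.01+0.00j], [-0.15-0.00j, 0.05+0.00j, 0.15+0.00j, (0.06+0j), -0.03+0.00j], [(-0.06-0j), 0.02+0.00j, 0.07+0.00j, 0.02+0.00j, -0.01+0.00j], [(0.01+0j), (-0-0j), -0.01-0.00j, (-0.01-0j), 0j], [0.00+0.00j, -0.00-0.00j, -0.00-0.00j, (-0-0j), 0.00+0.00j]] + [[(-0.01+0.01j),(-0.01+0j),(-0-0j),-0.05-0.01j,(0.01+0.02j)], [(0.03+0.02j),(0.01+0.01j),(-0.01+0.01j),(-0.02+0.1j),(0.04-0.02j)], [-0.03+0.00j,-0.01-0.00j,(-0-0.01j),(-0.04-0.07j),-0.01+0.03j], [0.01j,(-0+0j),(-0+0j),(-0.02+0.01j),(0.01+0j)], [(-0.03+0j),-0.01-0.00j,-0.00-0.01j,(-0.05-0.08j),-0.02+0.04j]] + [[-0.01-0.01j, (-0.01-0j), (-0+0j), (-0.05+0.01j), 0.01-0.02j], [0.03-0.02j, 0.01-0.01j, (-0.01-0.01j), -0.02-0.10j, (0.04+0.02j)], [(-0.03-0j), -0.01+0.00j, (-0+0.01j), (-0.04+0.07j), (-0.01-0.03j)], [0.00-0.01j, (-0-0j), (-0-0j), -0.02-0.01j, (0.01-0j)], [-0.03-0.00j, -0.01+0.00j, -0.00+0.01j, -0.05+0.08j, -0.02-0.04j]] + [[(-0-0j), -0.00-0.00j, 0.00+0.00j, 0j, -0.00-0.00j], [-0.00-0.00j, (-0-0j), 0.01+0.00j, (0.02+0j), -0.01-0.00j], [0j, 0j, (-0-0j), -0.00-0.00j, 0j], [0j, 0j, (-0-0j), -0.00-0.00j, 0j], [0.00+0.00j, 0j, (-0-0j), (-0.01-0j), 0.00+0.00j]]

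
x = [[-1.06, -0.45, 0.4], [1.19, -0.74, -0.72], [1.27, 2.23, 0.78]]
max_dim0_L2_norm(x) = 2.39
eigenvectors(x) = [[(-0.25+0.33j), -0.25-0.33j, 0.29+0.00j], [(0.66+0j), 0.66-0.00j, -0.24+0.00j], [(-0.35-0.52j), (-0.35+0.52j), (0.93+0j)]]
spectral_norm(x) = 2.80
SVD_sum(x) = [[-0.43, -0.68, -0.2],[-0.08, -0.13, -0.04],[1.39, 2.2, 0.64]] + [[-0.69, 0.31, 0.44], [1.24, -0.56, -0.78], [-0.14, 0.06, 0.09]] + [[0.06,  -0.09,  0.16],[0.04,  -0.05,  0.1],[0.02,  -0.03,  0.06]]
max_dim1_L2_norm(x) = 2.68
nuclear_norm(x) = 4.84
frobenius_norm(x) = 3.34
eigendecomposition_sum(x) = [[(-0.65+0.05j), -0.31-0.47j, (0.12-0.14j)], [(0.7+0.79j), (-0.3+0.86j), (-0.3-0.02j)], [0.24-0.96j, 0.83-0.23j, 0.14+0.24j]] + [[-0.65-0.05j, (-0.31+0.47j), 0.12+0.14j], [(0.7-0.79j), -0.30-0.86j, -0.30+0.02j], [0.24+0.96j, (0.83+0.23j), 0.14-0.24j]] + [[(0.25-0j), 0.18-0.00j, 0.16-0.00j], [(-0.21+0j), -0.15+0.00j, -0.13+0.00j], [0.79-0.00j, 0.56-0.00j, 0.50-0.00j]]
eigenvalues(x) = [(-0.81+1.15j), (-0.81-1.15j), (0.6+0j)]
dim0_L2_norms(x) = [2.04, 2.39, 1.13]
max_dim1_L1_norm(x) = 4.28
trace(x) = -1.02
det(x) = 1.18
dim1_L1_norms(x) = [1.91, 2.65, 4.28]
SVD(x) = [[-0.29, 0.49, 0.82], [-0.06, -0.87, 0.49], [0.95, 0.10, 0.28]] @ diag([2.8043017105880685, 1.8011215902480129, 0.232922590435753]) @ [[0.52,  0.82,  0.24],  [-0.79,  0.36,  0.50],  [0.32,  -0.45,  0.83]]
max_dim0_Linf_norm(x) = 2.23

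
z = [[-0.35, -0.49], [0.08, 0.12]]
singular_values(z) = [0.62, 0.0]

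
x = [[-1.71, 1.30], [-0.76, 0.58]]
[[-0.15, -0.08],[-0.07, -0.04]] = x@[[0.11, 0.10], [0.03, 0.07]]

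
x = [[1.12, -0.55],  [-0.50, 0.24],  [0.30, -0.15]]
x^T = [[1.12, -0.5, 0.3], [-0.55, 0.24, -0.15]]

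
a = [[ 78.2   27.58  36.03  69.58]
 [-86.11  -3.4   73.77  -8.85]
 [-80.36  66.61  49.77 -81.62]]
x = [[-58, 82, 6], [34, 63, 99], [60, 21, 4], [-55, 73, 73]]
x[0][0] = -58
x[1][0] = 34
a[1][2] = 73.77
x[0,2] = 6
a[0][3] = 69.58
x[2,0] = 60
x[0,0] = -58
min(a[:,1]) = -3.4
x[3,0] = -55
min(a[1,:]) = -86.11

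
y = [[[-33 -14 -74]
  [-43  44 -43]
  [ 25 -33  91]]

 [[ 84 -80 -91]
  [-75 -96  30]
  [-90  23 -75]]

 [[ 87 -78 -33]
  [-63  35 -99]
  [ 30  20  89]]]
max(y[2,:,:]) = 89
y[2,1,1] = 35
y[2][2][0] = 30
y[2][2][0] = 30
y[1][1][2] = 30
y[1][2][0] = -90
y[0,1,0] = -43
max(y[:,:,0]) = 87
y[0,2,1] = -33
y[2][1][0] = -63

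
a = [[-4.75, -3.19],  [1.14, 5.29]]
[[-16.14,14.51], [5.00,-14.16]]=a @ [[3.23,  -1.47], [0.25,  -2.36]]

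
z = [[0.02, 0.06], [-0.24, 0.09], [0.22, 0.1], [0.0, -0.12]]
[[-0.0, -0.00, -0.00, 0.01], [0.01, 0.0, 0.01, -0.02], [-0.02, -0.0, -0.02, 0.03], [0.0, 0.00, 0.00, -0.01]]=z @ [[-0.07,-0.01,-0.07,0.12],[-0.04,-0.00,-0.04,0.07]]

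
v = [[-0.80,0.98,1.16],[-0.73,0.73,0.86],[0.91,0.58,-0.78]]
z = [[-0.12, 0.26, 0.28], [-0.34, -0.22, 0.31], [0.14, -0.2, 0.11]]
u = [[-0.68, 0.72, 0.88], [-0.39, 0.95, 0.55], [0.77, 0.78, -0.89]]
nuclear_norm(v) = 3.48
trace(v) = -0.85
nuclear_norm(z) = 1.14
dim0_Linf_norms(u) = [0.77, 0.95, 0.89]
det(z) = 0.04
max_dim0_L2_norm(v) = 1.64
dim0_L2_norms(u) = [1.1, 1.42, 1.37]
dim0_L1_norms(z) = [0.6, 0.68, 0.7]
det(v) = -0.20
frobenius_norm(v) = 2.55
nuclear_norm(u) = 3.17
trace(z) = -0.23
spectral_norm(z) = 0.54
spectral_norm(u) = 1.81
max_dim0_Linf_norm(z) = 0.34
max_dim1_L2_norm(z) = 0.51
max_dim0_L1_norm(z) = 0.7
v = u + z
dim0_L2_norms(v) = [1.41, 1.35, 1.64]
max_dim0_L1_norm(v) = 2.8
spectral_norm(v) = 2.30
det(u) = 0.01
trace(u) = -0.62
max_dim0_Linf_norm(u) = 0.95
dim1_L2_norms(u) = [1.32, 1.16, 1.41]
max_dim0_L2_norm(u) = 1.42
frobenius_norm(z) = 0.70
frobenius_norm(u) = 2.26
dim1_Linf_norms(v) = [1.16, 0.86, 0.91]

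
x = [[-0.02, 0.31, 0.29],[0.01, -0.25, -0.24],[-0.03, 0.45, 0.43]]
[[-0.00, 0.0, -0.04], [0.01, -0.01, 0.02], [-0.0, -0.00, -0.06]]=x @ [[-0.73, 1.64, 1.00], [-0.16, 0.37, 0.24], [0.11, -0.28, -0.31]]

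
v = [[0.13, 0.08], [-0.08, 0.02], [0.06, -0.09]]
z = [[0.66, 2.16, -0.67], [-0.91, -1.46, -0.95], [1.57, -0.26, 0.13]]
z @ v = [[-0.13, 0.16], [-0.06, -0.02], [0.23, 0.11]]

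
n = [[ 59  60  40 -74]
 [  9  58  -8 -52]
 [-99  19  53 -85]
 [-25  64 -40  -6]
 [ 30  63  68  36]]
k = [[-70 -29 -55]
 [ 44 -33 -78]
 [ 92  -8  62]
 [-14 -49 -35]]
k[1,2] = -78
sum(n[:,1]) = 264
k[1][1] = -33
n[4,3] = 36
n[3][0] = -25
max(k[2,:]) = 92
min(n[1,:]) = -52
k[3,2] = -35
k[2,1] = -8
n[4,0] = 30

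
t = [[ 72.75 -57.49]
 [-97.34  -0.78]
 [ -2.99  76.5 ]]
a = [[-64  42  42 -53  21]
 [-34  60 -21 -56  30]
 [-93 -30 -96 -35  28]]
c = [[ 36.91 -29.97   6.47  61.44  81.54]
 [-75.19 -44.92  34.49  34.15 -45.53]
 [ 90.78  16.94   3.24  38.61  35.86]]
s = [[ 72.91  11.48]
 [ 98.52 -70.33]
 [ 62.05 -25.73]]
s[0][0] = 72.91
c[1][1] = -44.92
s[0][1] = 11.48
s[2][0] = 62.05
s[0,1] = 11.48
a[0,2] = 42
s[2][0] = 62.05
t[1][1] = -0.78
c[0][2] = 6.47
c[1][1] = -44.92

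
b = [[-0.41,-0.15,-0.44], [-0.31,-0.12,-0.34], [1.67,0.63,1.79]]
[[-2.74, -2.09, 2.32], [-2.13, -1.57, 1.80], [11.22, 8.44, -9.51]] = b @ [[0.17, 3.96, -1.64], [4.52, -3.61, -2.96], [4.52, 2.29, -2.74]]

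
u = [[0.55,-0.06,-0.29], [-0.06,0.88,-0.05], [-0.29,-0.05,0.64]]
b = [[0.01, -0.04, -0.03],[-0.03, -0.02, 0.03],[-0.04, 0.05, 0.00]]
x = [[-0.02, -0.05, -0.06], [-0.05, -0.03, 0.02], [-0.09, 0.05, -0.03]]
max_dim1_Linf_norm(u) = 0.88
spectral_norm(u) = 0.89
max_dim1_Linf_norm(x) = 0.09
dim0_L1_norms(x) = [0.16, 0.13, 0.11]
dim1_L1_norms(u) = [0.9, 0.99, 0.98]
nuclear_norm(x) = 0.25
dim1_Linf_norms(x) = [0.06, 0.05, 0.09]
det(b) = 0.00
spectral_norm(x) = 0.11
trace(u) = 2.07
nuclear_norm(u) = 2.07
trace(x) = -0.08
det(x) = 0.00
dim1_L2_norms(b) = [0.05, 0.05, 0.06]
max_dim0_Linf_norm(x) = 0.09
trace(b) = -0.01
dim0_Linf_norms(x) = [0.09, 0.05, 0.06]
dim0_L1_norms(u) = [0.9, 0.99, 0.98]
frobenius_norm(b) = 0.09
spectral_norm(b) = 0.08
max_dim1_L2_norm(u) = 0.88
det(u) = 0.23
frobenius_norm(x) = 0.15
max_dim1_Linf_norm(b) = 0.05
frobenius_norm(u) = 1.29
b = x @ u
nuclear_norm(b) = 0.15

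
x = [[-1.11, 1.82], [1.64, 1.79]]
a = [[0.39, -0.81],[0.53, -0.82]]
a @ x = [[-1.76, -0.74], [-1.93, -0.5]]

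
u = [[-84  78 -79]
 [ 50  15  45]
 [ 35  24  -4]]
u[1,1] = 15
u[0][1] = 78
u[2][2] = -4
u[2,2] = -4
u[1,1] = 15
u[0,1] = 78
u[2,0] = 35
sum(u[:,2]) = -38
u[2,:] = [35, 24, -4]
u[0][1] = 78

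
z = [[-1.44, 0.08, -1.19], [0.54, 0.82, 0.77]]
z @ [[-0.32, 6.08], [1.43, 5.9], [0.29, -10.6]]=[[0.23, 4.33], [1.22, -0.04]]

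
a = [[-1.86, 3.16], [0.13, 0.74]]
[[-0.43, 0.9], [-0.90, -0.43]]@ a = [[0.92, -0.69], [1.62, -3.16]]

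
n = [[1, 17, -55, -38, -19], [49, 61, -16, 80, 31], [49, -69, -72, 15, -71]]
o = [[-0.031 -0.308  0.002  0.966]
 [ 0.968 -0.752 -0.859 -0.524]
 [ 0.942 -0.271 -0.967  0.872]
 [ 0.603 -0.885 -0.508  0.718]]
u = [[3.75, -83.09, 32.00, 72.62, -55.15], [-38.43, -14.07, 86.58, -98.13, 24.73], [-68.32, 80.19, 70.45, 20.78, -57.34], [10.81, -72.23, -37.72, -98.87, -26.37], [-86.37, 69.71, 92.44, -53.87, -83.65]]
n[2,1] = -69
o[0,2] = 0.002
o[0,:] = [-0.031, -0.308, 0.002, 0.966]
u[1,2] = 86.58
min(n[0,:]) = -55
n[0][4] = -19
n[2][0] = 49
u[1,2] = 86.58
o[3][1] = -0.885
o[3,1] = -0.885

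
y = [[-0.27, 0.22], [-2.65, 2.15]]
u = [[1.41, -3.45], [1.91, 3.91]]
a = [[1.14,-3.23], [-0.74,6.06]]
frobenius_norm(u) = 5.73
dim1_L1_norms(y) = [0.49, 4.8]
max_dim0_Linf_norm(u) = 3.91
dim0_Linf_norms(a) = [1.14, 6.06]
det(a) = 4.52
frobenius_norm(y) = 3.43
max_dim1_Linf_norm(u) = 3.91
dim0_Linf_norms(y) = [2.65, 2.15]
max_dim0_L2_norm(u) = 5.21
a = y + u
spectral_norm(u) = 5.24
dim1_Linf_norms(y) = [0.27, 2.65]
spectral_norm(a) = 6.97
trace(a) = 7.20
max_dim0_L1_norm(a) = 9.29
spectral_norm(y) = 3.43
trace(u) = 5.32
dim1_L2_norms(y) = [0.35, 3.41]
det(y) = 0.00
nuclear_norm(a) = 7.62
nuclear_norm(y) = 3.43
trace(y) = 1.88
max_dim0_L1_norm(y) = 2.92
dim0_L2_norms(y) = [2.66, 2.16]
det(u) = 12.10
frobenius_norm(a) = 7.00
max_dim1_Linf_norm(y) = 2.65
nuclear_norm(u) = 7.55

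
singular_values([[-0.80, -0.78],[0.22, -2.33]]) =[2.46, 0.83]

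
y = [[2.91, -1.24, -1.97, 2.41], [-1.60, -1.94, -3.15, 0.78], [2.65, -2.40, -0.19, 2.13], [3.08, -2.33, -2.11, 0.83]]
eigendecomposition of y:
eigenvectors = [[(0.24+0.24j), (0.24-0.24j), (0.01+0.16j), 0.01-0.16j], [-0.50+0.06j, (-0.5-0.06j), (-0.69+0j), -0.69-0.00j], [0.74+0.00j, (0.74-0j), (-0.21+0.03j), -0.21-0.03j], [0.24+0.16j, 0.24-0.16j, (-0.6-0.31j), (-0.6+0.31j)]]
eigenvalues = [(3.01+1.13j), (3.01-1.13j), (-2.2+0.84j), (-2.2-0.84j)]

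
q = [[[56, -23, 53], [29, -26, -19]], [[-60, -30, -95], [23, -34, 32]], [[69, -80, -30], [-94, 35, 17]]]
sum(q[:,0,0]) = 65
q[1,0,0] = -60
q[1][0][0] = -60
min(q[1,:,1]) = -34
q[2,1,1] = 35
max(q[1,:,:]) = 32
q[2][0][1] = -80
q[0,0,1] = -23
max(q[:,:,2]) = 53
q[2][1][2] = 17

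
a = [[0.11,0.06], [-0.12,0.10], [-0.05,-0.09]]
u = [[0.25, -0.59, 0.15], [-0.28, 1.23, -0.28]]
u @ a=[[0.09, -0.06],[-0.16, 0.13]]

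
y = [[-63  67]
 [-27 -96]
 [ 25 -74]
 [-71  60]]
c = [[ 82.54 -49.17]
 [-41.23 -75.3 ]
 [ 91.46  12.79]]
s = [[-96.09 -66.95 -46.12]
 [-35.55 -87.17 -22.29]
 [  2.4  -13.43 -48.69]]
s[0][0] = -96.09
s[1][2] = -22.29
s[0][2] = -46.12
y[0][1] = 67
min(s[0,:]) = -96.09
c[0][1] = -49.17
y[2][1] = -74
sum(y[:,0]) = -136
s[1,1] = -87.17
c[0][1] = -49.17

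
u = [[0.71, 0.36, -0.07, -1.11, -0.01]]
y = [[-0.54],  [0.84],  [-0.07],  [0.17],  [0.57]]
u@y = [[-0.27]]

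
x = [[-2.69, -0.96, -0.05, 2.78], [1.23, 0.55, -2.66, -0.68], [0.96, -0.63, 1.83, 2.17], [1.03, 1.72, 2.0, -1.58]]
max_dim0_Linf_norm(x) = 2.78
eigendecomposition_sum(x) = [[(0.19+0j),  (0.05+0j),  (0.61+0j),  (0.41+0j)], [-0.92-0.00j,  -0.26-0.00j,  (-2.92-0j),  -1.94+0.00j], [(0.88+0j),  (0.25+0j),  (2.8+0j),  1.86+0.00j], [0.08+0.00j,  0.02+0.00j,  (0.27+0j),  (0.18+0j)]] + [[(0.02+0j), 0.03+0.00j, (0.02+0j), (0.03+0j)], [(0.84+0j), 1.06+0.00j, 0.81+0.00j, (1.19+0j)], [-0.29-0.00j, (-0.37-0j), -0.28-0.00j, -0.41+0.00j], [0.31+0.00j, 0.40+0.00j, 0.30+0.00j, 0.45+0.00j]] + [[(-1.45+0.24j), (-0.52-1.83j), -0.34-2.23j, 1.17+2.82j], [(0.65+0.17j), (-0.12+0.86j), -0.27+1.00j, (0.03-1.4j)], [(0.19+0.22j), (-0.26+0.27j), -0.34+0.28j, 0.36-0.48j], [0.32-0.47j, 0.65+0.34j, (0.72+0.5j), (-1.1-0.42j)]] + [[(-1.45-0.24j),-0.52+1.83j,-0.34+2.23j,(1.17-2.82j)], [0.65-0.17j,(-0.12-0.86j),(-0.27-1j),(0.03+1.4j)], [0.19-0.22j,(-0.26-0.27j),(-0.34-0.28j),(0.36+0.48j)], [(0.32+0.47j),0.65-0.34j,(0.72-0.5j),-1.10+0.42j]]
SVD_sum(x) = [[-2.05,-1.45,0.44,2.91], [0.89,0.63,-0.19,-1.26], [-0.83,-0.59,0.18,1.18], [1.14,0.81,-0.24,-1.62]] + [[-0.11, -0.07, -0.53, -0.03], [-0.45, -0.3, -2.24, -0.13], [0.39, 0.26, 1.94, 0.11], [0.44, 0.29, 2.21, 0.13]] + [[-0.51, 0.14, 0.1, -0.31], [0.82, -0.22, -0.16, 0.49], [1.41, -0.38, -0.28, 0.84], [-0.53, 0.14, 0.11, -0.32]] + [[-0.02, 0.42, -0.06, 0.21],  [-0.02, 0.44, -0.07, 0.21],  [-0.00, 0.08, -0.01, 0.04],  [-0.02, 0.48, -0.07, 0.23]]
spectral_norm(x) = 4.99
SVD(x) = [[-0.78, 0.14, -0.29, 0.54], [0.33, 0.6, 0.46, 0.56], [-0.31, -0.52, 0.79, 0.1], [0.43, -0.59, -0.3, 0.61]] @ diag([4.98639342878624, 3.8495525931568584, 2.164532986265467, 0.8749984898532133]) @ [[0.53, 0.38, -0.11, -0.75], [-0.19, -0.13, -0.97, -0.06], [0.82, -0.22, -0.16, 0.49], [-0.05, 0.89, -0.13, 0.43]]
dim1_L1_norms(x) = [6.48, 5.12, 5.59, 6.33]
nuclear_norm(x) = 11.88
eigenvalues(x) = [(2.9+0j), (1.24+0j), (-3.02+0.97j), (-3.02-0.97j)]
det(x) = 36.36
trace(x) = -1.89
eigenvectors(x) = [[-0.15+0.00j, 0.02+0.00j, -0.85+0.00j, (-0.85-0j)], [(0.71+0j), (0.89+0j), 0.35+0.16j, (0.35-0.16j)], [(-0.68+0j), (-0.31+0j), 0.08+0.14j, 0.08-0.14j], [-0.07+0.00j, 0.33+0.00j, (0.22-0.24j), 0.22+0.24j]]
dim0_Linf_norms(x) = [2.69, 1.72, 2.66, 2.78]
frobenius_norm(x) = 6.72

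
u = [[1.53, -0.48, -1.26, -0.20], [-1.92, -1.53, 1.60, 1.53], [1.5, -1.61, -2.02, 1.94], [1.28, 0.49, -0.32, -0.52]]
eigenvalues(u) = [(-1.67+1.13j), (-1.67-1.13j), (0.4+0.91j), (0.4-0.91j)]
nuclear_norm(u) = 8.71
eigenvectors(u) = [[(-0.29-0.03j), -0.29+0.03j, 0.54+0.22j, 0.54-0.22j], [0.05+0.48j, (0.05-0.48j), 0.01-0.41j, 0.01+0.41j], [-0.81+0.00j, (-0.81-0j), (0.58+0j), 0.58-0.00j], [(0.12-0.05j), (0.12+0.05j), (0.32-0.23j), 0.32+0.23j]]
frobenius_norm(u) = 5.48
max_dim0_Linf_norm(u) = 2.02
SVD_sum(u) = [[1.47, -0.11, -1.35, 0.05], [-1.73, 0.13, 1.60, -0.06], [1.91, -0.15, -1.77, 0.07], [0.82, -0.06, -0.75, 0.03]] + [[-0.01, -0.03, -0.0, 0.03], [-0.35, -1.52, -0.19, 1.67], [-0.37, -1.60, -0.2, 1.76], [0.13, 0.58, 0.07, -0.64]] + [[0.19, -0.17, 0.21, -0.09], [0.17, -0.15, 0.19, -0.08], [-0.08, 0.08, -0.09, 0.04], [0.21, -0.19, 0.24, -0.1]] + [[-0.11, -0.17, -0.12, -0.19], [0.0, 0.00, 0.0, 0.0], [0.04, 0.06, 0.04, 0.07], [0.11, 0.17, 0.12, 0.19]]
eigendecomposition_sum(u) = [[0.04-0.66j, (-0.24-0.56j), (-0.29+0.42j), (0.45+0.36j)], [(-1.08+0.17j), (-0.81+0.58j), 0.79+0.30j, (0.41-0.86j)], [-0.09-1.83j, (-0.83-1.46j), (-0.65+1.25j), (1.36+0.84j)], [0.12+0.27j, (0.21+0.17j), 0.03-0.23j, -0.25-0.05j]] + [[(0.04+0.66j), -0.24+0.56j, -0.29-0.42j, (0.45-0.36j)], [(-1.08-0.17j), -0.81-0.58j, 0.79-0.30j, (0.41+0.86j)], [(-0.09+1.83j), -0.83+1.46j, -0.65-1.25j, (1.36-0.84j)], [(0.12-0.27j), (0.21-0.17j), 0.03+0.23j, (-0.25+0.05j)]] + [[(0.72+0.44j), -0.00+0.06j, (-0.34-0.1j), (-0.55+0.34j)], [0.12-0.58j, 0.04-0.01j, (0.01+0.25j), 0.36+0.28j], [0.84+0.14j, (0.02+0.06j), (-0.36+0.03j), (-0.39+0.52j)], [(0.52-0.26j), 0.04+0.03j, (-0.19+0.16j), (-0.01+0.45j)]] + [[0.72-0.44j, -0.00-0.06j, -0.34+0.10j, (-0.55-0.34j)], [(0.12+0.58j), (0.04+0.01j), (0.01-0.25j), 0.36-0.28j], [0.84-0.14j, 0.02-0.06j, -0.36-0.03j, -0.39-0.52j], [0.52+0.26j, (0.04-0.03j), (-0.19-0.16j), -0.01-0.45j]]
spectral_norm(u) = 4.20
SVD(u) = [[-0.48, 0.01, -0.55, -0.69],[0.56, 0.67, -0.49, 0.01],[-0.62, 0.70, 0.25, 0.25],[-0.27, -0.25, -0.63, 0.68]] @ diag([4.1987072282458415, 3.4426689091923803, 0.6215014909876856, 0.44398681270546403]) @ [[-0.73, 0.06, 0.68, -0.03], [-0.15, -0.66, -0.08, 0.73], [-0.54, 0.50, -0.62, 0.26], [0.38, 0.56, 0.39, 0.63]]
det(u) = 3.99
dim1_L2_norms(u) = [2.05, 3.31, 3.56, 1.5]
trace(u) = -2.54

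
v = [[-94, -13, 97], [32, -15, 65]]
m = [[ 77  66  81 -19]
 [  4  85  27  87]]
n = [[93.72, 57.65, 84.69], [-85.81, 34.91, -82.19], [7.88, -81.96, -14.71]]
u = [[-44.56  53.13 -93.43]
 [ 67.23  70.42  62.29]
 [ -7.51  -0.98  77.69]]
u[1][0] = 67.23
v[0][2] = 97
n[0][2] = 84.69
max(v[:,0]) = 32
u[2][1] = -0.98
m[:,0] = [77, 4]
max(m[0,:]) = 81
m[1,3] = 87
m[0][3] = -19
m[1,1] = 85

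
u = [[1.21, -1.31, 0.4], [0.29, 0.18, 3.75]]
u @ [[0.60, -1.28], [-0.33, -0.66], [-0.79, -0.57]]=[[0.84, -0.91], [-2.85, -2.63]]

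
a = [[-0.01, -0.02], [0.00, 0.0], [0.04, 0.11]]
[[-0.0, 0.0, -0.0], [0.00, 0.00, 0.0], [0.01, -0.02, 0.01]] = a @ [[0.23, 0.0, -0.05], [-0.01, -0.16, 0.14]]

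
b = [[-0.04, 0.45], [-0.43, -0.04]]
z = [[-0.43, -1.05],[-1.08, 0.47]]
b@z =[[-0.47, 0.25], [0.23, 0.43]]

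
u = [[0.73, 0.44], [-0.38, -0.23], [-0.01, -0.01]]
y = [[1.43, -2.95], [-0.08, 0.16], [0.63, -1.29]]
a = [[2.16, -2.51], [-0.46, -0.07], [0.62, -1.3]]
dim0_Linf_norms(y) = [1.43, 2.95]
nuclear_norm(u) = 0.96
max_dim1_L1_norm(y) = 4.38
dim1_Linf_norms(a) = [2.51, 0.46, 1.3]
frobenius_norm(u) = 0.96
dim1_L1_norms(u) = [1.17, 0.61, 0.02]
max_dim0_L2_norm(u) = 0.82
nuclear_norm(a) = 4.13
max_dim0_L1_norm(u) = 1.12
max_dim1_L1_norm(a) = 4.67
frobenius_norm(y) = 3.58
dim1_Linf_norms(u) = [0.73, 0.38, 0.01]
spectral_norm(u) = 0.96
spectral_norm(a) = 3.60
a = y + u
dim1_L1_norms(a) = [4.67, 0.53, 1.92]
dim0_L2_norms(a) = [2.29, 2.83]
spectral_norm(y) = 3.58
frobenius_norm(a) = 3.64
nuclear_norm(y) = 3.59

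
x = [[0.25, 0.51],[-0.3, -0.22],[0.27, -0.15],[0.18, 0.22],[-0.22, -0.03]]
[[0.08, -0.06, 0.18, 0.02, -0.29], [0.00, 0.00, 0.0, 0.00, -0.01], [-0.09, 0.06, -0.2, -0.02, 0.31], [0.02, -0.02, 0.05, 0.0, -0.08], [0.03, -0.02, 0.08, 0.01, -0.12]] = x @[[-0.19,0.13,-0.43,-0.04,0.67], [0.25,-0.18,0.57,0.05,-0.89]]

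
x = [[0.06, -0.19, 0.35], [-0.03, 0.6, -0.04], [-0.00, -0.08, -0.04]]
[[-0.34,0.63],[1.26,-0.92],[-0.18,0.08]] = x @ [[-0.54,1.24], [2.09,-1.42], [0.26,0.81]]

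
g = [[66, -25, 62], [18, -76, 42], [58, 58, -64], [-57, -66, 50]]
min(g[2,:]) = -64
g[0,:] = [66, -25, 62]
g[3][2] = 50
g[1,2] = 42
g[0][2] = 62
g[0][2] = 62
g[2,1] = 58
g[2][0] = 58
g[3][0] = -57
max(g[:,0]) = 66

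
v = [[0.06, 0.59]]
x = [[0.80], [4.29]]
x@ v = [[0.05, 0.47], [0.26, 2.53]]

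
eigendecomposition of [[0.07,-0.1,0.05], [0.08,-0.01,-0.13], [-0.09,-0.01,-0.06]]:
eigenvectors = [[(0.66+0j), 0.66-0.00j, (0.23+0j)], [0.02-0.66j, (0.02+0.66j), (0.72+0j)], [-0.21+0.29j, (-0.21-0.29j), 0.65+0.00j]]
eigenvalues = [(0.05+0.12j), (0.05-0.12j), (-0.1+0j)]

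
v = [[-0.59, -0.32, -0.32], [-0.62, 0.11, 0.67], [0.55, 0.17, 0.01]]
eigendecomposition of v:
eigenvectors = [[0.46, 0.27, -0.32], [0.73, -0.88, 0.94], [-0.50, 0.39, -0.07]]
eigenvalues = [-0.75, 0.0, 0.28]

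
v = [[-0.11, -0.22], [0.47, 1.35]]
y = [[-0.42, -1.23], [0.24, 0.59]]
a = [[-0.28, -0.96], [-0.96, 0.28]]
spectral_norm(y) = 1.45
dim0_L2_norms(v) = [0.48, 1.37]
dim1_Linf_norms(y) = [1.23, 0.59]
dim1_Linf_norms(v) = [0.22, 1.35]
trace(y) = 0.17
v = a @ y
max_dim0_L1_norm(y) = 1.82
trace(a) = 0.00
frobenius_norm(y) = 1.45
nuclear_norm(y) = 1.48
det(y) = 0.05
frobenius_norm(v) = 1.45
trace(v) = 1.24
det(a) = -1.00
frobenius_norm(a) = 1.41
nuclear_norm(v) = 1.48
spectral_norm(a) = 1.00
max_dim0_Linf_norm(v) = 1.35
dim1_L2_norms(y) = [1.3, 0.64]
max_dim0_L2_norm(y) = 1.36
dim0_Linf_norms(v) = [0.47, 1.35]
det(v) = -0.05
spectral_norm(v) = 1.45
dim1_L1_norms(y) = [1.65, 0.83]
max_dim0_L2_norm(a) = 1.0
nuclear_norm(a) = 2.00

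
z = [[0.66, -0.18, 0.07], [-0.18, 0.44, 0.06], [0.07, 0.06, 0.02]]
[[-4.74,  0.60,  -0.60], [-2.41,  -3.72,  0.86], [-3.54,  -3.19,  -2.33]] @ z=[[-3.28,1.08,-0.31], [-0.86,-1.15,-0.37], [-1.93,-0.91,-0.49]]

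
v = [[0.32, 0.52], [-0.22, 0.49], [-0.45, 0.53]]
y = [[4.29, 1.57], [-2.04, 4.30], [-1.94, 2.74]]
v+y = [[4.61, 2.09], [-2.26, 4.79], [-2.39, 3.27]]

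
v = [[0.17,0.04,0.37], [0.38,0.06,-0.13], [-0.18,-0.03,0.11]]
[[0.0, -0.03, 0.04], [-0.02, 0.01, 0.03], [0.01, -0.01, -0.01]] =v @ [[-0.05, -0.04, 0.08], [-0.03, 0.18, 0.08], [0.03, -0.08, 0.05]]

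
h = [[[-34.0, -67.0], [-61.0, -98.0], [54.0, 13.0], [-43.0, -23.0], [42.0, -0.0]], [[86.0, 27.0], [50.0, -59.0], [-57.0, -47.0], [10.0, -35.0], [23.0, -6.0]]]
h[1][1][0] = 50.0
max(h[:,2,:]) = 54.0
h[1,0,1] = 27.0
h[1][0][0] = 86.0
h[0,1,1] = -98.0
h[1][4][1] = -6.0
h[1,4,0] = 23.0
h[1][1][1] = -59.0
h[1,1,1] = -59.0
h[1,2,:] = [-57.0, -47.0]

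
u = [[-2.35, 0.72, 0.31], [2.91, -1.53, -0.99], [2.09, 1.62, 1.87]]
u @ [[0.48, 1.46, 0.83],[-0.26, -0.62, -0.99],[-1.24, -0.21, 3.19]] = [[-1.7, -3.94, -1.67], [3.02, 5.41, 0.77], [-1.74, 1.65, 6.10]]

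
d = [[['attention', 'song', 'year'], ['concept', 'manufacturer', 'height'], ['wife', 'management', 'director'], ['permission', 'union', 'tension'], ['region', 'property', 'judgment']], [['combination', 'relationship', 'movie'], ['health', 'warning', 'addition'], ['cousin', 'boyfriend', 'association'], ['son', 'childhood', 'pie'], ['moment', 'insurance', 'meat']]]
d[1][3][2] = 'pie'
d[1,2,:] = ['cousin', 'boyfriend', 'association']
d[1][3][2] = 'pie'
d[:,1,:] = [['concept', 'manufacturer', 'height'], ['health', 'warning', 'addition']]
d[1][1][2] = 'addition'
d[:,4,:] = [['region', 'property', 'judgment'], ['moment', 'insurance', 'meat']]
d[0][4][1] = 'property'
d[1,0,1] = 'relationship'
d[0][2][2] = 'director'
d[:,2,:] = [['wife', 'management', 'director'], ['cousin', 'boyfriend', 'association']]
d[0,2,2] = 'director'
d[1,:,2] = ['movie', 'addition', 'association', 'pie', 'meat']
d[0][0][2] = 'year'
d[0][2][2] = 'director'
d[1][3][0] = 'son'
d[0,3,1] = 'union'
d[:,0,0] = ['attention', 'combination']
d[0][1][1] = 'manufacturer'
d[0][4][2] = 'judgment'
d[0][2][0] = 'wife'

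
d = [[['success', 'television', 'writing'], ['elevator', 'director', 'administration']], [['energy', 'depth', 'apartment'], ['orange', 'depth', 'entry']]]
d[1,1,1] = 'depth'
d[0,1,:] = ['elevator', 'director', 'administration']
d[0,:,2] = ['writing', 'administration']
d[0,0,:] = ['success', 'television', 'writing']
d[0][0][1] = 'television'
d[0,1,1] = 'director'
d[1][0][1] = 'depth'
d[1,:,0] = ['energy', 'orange']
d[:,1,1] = ['director', 'depth']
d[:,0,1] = ['television', 'depth']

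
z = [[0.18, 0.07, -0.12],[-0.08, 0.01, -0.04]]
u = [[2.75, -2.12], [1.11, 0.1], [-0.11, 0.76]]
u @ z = [[0.66,0.17,-0.25], [0.19,0.08,-0.14], [-0.08,-0.00,-0.02]]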